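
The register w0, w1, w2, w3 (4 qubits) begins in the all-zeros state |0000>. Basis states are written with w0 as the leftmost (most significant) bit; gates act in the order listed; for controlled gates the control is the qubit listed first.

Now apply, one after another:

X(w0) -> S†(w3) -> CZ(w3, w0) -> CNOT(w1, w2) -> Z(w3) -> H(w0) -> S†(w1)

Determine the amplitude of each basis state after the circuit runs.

The final amplitudes are sqrt(2)/2 on |0000>, -sqrt(2)/2 on |1000>, and 0 on every other basis state.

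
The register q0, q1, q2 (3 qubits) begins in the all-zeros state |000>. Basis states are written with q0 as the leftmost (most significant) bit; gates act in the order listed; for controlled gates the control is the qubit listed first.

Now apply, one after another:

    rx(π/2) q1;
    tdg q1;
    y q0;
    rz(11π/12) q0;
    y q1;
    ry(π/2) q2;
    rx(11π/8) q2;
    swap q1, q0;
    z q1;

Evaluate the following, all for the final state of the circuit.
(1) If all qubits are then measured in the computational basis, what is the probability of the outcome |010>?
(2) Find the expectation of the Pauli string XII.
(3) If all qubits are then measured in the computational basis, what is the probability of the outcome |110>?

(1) Outcome |010> occurs with probability 1/4.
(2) In the final state, XII has expectation sqrt(2)/2.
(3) A full measurement returns |110> with probability 1/4.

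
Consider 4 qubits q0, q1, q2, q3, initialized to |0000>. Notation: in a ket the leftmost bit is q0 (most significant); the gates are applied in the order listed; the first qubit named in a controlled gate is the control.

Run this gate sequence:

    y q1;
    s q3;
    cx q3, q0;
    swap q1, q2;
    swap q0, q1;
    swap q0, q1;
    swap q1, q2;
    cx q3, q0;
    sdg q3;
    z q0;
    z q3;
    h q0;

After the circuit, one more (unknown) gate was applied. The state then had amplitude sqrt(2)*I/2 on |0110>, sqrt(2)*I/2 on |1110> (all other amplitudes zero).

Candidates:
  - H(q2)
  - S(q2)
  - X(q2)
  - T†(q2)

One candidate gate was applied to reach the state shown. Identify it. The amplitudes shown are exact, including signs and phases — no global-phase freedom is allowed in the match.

The unique candidate consistent with the amplitudes is X(q2).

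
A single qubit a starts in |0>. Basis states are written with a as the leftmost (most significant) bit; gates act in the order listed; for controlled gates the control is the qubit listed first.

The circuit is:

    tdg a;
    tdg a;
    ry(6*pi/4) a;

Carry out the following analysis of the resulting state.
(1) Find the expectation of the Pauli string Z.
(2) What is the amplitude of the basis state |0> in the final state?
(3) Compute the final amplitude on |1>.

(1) The observable Z averages to 0.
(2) The final state's coefficient on |0> equals -sqrt(2)/2.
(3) The amplitude on |1> is sqrt(2)/2.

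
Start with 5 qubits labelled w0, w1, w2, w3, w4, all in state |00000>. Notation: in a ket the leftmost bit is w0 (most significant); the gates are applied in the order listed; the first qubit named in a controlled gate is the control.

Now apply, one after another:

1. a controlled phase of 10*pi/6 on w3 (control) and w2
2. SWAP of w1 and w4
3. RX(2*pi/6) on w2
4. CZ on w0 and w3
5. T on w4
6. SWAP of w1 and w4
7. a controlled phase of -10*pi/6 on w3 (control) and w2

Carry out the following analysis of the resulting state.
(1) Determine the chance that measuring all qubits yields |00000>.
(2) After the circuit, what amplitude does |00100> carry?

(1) A full measurement returns |00000> with probability 3/4.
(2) The final state's coefficient on |00100> equals -I/2.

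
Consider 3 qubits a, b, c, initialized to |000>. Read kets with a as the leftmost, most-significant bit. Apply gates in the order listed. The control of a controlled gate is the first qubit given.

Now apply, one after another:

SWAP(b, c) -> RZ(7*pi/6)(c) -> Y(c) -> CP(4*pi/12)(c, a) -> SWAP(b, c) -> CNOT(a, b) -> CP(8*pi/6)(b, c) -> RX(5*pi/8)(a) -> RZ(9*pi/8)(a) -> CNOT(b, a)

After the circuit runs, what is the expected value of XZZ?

The expectation value of XZZ is sqrt(2)/4.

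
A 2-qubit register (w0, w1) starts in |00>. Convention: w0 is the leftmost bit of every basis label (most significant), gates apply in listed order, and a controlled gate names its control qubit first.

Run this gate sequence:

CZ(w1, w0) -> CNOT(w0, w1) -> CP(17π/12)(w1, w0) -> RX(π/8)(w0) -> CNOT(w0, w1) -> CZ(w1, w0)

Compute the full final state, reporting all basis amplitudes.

The resulting statevector has amplitude cos(pi/16) on |00>, 0 on |01>, 0 on |10>, I*sin(pi/16) on |11>.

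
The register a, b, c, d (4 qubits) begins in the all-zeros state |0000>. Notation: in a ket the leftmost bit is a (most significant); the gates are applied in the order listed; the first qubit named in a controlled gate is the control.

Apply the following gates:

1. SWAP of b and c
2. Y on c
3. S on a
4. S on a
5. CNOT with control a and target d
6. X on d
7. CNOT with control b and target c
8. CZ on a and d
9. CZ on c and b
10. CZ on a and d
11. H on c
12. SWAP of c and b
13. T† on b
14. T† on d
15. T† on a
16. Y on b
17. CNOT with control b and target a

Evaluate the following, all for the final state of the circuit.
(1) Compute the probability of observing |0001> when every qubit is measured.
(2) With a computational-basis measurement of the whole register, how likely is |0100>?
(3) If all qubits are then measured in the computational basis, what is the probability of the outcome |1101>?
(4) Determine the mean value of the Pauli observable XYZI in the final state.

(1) A full measurement returns |0001> with probability 1/2.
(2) Outcome |0100> occurs with probability 0.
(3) Outcome |1101> occurs with probability 1/2.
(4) The observable XYZI averages to sqrt(2)/2.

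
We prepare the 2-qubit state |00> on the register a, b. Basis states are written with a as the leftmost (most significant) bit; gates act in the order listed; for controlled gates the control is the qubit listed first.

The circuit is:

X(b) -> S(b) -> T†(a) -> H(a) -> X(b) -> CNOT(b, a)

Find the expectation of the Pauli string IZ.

The observable IZ averages to 1.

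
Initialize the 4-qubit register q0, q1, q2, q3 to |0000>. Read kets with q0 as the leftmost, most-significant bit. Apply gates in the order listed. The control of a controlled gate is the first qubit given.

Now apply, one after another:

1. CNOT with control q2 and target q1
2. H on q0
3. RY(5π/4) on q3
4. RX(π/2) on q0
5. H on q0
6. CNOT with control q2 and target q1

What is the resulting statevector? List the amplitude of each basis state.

The resulting statevector has amplitude (-1/4 + I/4)*sqrt(4 - 2*sqrt(2)) on |0000>, (1/4 - I/4)*sqrt(2*sqrt(2) + 4) on |0001>, and 0 on every other basis state.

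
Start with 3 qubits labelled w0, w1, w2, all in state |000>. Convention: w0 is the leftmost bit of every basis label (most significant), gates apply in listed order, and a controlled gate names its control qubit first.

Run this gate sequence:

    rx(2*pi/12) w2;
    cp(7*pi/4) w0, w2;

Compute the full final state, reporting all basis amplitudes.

The final amplitudes are sqrt(2)/4 + sqrt(6)/4 on |000>, I*(-sqrt(6) + sqrt(2))/4 on |001>, and 0 on every other basis state.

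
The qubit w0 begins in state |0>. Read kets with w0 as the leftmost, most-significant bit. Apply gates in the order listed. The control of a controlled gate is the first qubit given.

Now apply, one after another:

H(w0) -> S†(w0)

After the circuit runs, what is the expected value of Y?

The observable Y averages to -1.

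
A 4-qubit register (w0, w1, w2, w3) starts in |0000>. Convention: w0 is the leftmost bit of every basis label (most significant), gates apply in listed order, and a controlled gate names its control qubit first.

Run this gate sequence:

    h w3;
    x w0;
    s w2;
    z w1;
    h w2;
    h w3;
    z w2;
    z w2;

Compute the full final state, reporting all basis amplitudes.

The resulting statevector has amplitude sqrt(2)/2 on |1000>, sqrt(2)/2 on |1010>, and 0 on every other basis state.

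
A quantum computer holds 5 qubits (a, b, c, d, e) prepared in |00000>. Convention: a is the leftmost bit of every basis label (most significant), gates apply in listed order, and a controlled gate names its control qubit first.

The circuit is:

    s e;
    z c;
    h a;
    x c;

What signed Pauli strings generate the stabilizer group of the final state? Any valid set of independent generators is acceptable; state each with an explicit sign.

The final state is stabilized by the group generated by +XIIII, +IZIII, -IIZII, +IIIZI, +IIIIZ; other independent generating sets are equally valid.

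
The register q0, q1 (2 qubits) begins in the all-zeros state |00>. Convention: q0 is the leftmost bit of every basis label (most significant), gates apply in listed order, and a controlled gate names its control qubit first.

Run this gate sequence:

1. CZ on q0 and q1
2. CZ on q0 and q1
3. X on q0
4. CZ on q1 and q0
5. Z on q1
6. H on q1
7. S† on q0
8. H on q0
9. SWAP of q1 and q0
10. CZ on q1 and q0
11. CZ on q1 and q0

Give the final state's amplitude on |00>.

|00> carries amplitude -I/2 in the final state. Key observation: steps 1-2 multiply out to the identity, so the circuit reduces to the remaining gates.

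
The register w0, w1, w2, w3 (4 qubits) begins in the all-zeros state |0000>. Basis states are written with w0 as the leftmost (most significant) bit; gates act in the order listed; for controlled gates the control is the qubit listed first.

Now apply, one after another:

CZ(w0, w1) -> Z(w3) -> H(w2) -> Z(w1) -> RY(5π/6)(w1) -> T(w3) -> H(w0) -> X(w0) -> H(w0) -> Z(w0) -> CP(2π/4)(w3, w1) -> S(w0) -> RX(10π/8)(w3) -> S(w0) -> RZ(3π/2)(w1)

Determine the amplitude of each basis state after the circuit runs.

After the circuit, the state carries amplitude (-1 + sqrt(3))*sqrt(2 - sqrt(2))*exp(I*pi/4)/8 on |0000>, (-1 + sqrt(3))*sqrt(sqrt(2) + 2)*exp(3*I*pi/4)/8 on |0001>, (-1 + sqrt(3))*sqrt(2 - sqrt(2))*exp(I*pi/4)/8 on |0010>, (-1 + sqrt(3))*sqrt(sqrt(2) + 2)*exp(3*I*pi/4)/8 on |0011>, sqrt(2 - sqrt(2))*(-sqrt(3) - 1)*exp(3*I*pi/4)/8 on |0100>, (1 + sqrt(3))*sqrt(sqrt(2) + 2)*exp(I*pi/4)/8 on |0101>, sqrt(2 - sqrt(2))*(-sqrt(3) - 1)*exp(3*I*pi/4)/8 on |0110>, (1 + sqrt(3))*sqrt(sqrt(2) + 2)*exp(I*pi/4)/8 on |0111>, 0 on |1000>, 0 on |1001>, 0 on |1010>, 0 on |1011>, 0 on |1100>, 0 on |1101>, 0 on |1110>, 0 on |1111>. Key observation: steps 7-10 multiply out to the identity, so the circuit reduces to the remaining gates.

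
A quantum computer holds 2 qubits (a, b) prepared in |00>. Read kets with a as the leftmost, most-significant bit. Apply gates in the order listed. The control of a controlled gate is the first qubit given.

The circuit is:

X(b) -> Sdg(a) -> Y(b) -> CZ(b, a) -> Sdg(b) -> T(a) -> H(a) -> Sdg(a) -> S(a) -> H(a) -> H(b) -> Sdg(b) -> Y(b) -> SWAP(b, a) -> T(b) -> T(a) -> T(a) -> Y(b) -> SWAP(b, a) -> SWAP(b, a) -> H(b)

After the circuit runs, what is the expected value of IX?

The expectation value of IX is -1. Key observation: the block from step 7 through step 10 cancels to the identity and can be dropped.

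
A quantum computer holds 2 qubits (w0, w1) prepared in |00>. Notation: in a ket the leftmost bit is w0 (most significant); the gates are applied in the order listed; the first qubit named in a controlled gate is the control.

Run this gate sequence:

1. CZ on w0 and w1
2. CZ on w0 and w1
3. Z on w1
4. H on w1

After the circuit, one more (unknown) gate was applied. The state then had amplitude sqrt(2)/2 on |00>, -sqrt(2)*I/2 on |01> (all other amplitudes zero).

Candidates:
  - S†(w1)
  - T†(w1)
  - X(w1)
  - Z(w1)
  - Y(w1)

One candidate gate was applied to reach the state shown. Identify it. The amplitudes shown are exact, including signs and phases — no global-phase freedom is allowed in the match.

The unique candidate consistent with the amplitudes is S†(w1). Key observation: gates 1-2 undo each other exactly, leaving only the rest of the circuit to track.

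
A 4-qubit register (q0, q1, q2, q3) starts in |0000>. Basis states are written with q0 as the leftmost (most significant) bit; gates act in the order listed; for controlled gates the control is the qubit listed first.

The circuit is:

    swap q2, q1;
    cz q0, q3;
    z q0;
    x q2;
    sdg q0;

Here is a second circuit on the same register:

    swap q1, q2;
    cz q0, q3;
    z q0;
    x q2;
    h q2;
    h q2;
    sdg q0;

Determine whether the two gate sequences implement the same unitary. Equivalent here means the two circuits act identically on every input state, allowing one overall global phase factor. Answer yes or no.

Yes — the two circuits implement the same unitary up to a global phase.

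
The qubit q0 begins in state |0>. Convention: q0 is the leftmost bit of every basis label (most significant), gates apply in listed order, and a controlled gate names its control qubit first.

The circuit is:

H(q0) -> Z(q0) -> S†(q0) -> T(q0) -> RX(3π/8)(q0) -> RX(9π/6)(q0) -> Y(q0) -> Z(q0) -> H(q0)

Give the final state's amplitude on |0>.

The amplitude on |0> is -sqrt(2)*cos(3*pi/16)/4 + sqrt(2)*sin(3*pi/16)/4 - exp(I*pi/4)*cos(pi/16)/2 - exp(3*I*pi/4)*sin(pi/16)/2 + sqrt(2)*I*sin(3*pi/16)/4 + sqrt(2)*I*cos(3*pi/16)/4.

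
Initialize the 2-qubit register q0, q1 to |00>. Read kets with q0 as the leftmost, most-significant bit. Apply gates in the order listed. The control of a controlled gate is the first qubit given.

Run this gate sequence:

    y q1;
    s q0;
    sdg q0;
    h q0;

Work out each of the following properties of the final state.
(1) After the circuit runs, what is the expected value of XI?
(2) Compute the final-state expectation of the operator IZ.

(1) The observable XI averages to 1. Key observation: the block from step 2 through step 3 cancels to the identity and can be dropped.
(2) The expectation value of IZ is -1.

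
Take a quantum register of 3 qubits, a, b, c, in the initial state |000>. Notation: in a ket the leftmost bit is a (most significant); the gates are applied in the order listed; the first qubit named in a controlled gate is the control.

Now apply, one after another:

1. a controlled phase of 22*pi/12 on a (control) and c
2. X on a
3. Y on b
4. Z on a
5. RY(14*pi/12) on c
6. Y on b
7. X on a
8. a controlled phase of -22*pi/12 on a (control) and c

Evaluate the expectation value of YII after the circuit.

The observable YII averages to 0.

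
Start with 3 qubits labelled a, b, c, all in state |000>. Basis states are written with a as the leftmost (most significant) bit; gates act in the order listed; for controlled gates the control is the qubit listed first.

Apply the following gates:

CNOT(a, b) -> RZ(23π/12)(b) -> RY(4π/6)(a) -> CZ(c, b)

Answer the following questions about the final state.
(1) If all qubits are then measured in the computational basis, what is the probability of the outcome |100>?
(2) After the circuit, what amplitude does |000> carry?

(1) Outcome |100> occurs with probability 3/4.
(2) |000> carries amplitude -exp(I*pi/24)/2 in the final state.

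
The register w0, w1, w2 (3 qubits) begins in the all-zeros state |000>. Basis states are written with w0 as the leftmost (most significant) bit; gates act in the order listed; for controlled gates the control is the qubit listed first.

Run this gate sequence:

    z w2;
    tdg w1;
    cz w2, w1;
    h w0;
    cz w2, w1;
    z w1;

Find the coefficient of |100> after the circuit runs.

The amplitude on |100> is sqrt(2)/2.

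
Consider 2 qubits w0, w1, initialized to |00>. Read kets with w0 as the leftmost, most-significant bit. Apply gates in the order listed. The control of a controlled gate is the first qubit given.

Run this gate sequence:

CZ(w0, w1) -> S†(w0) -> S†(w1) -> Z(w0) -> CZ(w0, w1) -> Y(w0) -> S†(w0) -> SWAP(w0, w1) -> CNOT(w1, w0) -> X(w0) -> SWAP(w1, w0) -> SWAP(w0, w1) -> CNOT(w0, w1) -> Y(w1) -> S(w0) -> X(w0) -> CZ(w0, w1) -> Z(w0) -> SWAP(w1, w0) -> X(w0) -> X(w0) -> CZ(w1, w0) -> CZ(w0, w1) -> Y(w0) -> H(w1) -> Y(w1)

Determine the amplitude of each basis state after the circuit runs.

After the circuit, the state carries amplitude 0 on |00>, 0 on |01>, -sqrt(2)*I/2 on |10>, -sqrt(2)*I/2 on |11>.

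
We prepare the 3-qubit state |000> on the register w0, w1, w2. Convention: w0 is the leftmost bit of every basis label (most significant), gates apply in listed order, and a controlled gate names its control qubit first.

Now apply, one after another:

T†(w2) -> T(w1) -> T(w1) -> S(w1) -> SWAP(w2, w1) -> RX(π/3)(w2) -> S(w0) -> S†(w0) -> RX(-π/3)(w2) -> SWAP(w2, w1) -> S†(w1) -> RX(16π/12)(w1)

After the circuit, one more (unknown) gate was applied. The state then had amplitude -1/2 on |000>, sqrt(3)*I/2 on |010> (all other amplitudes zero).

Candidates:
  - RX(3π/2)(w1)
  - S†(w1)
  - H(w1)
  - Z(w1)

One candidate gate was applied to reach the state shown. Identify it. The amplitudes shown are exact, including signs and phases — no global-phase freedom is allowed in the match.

The unique candidate consistent with the amplitudes is Z(w1). Key observation: steps 4-11 multiply out to the identity, so the circuit reduces to the remaining gates.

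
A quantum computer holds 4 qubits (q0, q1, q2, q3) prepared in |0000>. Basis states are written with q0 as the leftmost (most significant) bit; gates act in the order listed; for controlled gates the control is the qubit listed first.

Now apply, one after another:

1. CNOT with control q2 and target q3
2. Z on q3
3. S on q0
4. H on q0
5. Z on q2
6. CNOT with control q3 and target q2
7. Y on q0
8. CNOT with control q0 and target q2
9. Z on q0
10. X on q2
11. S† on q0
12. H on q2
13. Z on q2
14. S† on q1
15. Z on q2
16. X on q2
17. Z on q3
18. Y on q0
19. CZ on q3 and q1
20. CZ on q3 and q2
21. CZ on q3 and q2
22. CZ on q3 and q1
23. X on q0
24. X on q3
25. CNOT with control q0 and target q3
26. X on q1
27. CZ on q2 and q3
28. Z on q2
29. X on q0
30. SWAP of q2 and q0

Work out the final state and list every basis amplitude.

The resulting statevector has amplitude I/2 on |0100>, -1/2 on |0111>, -I/2 on |1100>, 1/2 on |1111>, and 0 on every other basis state. Key observation: the block from step 19 through step 22 cancels to the identity and can be dropped.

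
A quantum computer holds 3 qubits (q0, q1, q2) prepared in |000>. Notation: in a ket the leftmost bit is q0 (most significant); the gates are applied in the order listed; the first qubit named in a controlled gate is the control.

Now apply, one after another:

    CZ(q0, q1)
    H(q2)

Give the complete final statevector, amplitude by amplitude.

After the circuit, the state carries amplitude sqrt(2)/2 on |000>, sqrt(2)/2 on |001>, and 0 on every other basis state.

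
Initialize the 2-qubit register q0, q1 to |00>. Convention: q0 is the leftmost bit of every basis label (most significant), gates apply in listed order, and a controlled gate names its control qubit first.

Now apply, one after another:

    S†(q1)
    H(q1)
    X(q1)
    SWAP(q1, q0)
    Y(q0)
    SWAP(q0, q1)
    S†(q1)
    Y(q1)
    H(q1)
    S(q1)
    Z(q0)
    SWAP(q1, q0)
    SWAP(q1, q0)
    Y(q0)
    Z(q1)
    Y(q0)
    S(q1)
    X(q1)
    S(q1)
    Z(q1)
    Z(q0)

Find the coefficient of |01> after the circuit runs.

|01> carries amplitude -1/2 - I/2 in the final state. Key observation: steps 12-13 multiply out to the identity, so the circuit reduces to the remaining gates.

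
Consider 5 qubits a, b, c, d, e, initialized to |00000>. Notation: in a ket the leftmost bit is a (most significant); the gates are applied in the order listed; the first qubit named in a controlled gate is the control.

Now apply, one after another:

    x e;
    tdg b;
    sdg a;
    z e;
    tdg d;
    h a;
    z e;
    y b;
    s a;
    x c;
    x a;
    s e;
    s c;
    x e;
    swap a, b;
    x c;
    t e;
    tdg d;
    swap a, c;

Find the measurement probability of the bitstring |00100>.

A full measurement returns |00100> with probability 1/2.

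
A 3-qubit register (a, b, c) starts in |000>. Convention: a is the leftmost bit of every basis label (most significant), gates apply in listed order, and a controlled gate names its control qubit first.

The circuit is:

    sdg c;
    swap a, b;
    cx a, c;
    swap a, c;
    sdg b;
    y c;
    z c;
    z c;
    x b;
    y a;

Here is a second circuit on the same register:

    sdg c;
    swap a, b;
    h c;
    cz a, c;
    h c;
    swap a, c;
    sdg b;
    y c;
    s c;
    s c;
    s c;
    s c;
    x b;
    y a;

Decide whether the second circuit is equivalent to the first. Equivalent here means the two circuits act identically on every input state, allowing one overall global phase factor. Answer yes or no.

Yes — the two circuits implement the same unitary up to a global phase.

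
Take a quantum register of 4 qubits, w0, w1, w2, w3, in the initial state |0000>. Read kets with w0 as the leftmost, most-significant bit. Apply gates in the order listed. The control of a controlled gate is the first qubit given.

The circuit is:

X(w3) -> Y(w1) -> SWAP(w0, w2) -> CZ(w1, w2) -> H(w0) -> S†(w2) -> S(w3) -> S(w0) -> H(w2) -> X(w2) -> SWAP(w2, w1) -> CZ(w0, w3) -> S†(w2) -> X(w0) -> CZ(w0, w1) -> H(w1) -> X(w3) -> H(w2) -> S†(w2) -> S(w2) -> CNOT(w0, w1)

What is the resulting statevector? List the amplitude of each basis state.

The final amplitudes are 1/2 on |0000>, -1/2 on |0010>, I/2 on |1000>, -I/2 on |1010>, and 0 on every other basis state.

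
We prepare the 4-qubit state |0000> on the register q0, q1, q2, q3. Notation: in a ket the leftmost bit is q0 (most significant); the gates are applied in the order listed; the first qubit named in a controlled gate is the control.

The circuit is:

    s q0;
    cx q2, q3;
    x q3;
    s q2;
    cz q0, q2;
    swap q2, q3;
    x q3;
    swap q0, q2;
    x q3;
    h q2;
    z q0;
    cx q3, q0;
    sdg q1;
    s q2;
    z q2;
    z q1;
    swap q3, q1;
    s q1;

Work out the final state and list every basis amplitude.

The final amplitudes are -sqrt(2)/2 on |1000>, sqrt(2)*I/2 on |1010>, and 0 on every other basis state.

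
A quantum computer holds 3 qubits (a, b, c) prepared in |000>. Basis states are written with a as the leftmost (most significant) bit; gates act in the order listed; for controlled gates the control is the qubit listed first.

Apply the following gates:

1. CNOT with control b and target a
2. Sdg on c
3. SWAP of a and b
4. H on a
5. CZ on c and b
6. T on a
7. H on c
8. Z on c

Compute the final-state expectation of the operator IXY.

In the final state, IXY has expectation 0.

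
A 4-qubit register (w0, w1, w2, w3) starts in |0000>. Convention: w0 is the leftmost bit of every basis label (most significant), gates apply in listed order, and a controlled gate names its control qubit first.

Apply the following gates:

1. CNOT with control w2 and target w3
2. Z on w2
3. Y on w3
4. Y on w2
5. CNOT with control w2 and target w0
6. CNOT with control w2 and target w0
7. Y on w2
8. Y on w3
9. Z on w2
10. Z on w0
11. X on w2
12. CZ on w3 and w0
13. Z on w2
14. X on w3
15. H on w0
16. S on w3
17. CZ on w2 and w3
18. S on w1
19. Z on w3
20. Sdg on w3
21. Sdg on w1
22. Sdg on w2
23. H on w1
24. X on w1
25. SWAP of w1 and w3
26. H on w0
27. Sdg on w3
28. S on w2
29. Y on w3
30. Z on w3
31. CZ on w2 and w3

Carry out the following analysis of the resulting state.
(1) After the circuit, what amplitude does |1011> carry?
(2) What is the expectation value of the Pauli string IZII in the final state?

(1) |1011> carries amplitude 0 in the final state. Key observation: steps 2-9 multiply out to the identity, so the circuit reduces to the remaining gates.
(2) The observable IZII averages to -1.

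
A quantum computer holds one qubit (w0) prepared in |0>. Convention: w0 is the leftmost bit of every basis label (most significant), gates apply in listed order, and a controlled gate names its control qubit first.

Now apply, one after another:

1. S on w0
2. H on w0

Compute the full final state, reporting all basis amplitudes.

After the circuit, the state carries amplitude sqrt(2)/2 on |0>, sqrt(2)/2 on |1>.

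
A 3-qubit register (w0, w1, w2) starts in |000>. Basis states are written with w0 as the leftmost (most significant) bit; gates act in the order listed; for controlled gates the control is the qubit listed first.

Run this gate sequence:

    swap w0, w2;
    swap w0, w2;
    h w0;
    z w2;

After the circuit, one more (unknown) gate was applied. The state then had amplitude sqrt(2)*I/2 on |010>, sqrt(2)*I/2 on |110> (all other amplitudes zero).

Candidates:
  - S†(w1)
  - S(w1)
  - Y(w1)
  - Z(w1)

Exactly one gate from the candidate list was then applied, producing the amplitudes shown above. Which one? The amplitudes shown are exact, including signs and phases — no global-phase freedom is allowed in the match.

The unique candidate consistent with the amplitudes is Y(w1).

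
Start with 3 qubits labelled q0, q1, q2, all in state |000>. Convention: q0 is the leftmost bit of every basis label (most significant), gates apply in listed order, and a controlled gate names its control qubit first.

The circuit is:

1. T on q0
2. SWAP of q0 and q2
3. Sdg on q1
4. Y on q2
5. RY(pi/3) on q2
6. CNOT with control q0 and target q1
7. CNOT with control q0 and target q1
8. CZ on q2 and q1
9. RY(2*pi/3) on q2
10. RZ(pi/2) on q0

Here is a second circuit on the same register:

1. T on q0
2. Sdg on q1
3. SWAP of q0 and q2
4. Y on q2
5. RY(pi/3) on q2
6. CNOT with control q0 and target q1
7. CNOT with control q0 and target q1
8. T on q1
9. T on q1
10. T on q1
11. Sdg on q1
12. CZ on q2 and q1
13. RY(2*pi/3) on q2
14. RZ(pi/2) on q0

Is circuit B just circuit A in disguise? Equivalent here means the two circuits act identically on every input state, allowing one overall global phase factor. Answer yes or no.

No — the two circuits implement different unitaries, even allowing a global phase.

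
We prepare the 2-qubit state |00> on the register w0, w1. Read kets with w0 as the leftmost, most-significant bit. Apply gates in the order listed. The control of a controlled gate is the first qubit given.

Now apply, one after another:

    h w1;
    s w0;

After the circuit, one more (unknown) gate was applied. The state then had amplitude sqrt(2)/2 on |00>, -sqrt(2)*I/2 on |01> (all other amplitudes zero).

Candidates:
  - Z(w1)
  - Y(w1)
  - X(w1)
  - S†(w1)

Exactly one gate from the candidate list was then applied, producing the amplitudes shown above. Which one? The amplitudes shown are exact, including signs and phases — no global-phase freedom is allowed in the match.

The applied gate was S†(w1).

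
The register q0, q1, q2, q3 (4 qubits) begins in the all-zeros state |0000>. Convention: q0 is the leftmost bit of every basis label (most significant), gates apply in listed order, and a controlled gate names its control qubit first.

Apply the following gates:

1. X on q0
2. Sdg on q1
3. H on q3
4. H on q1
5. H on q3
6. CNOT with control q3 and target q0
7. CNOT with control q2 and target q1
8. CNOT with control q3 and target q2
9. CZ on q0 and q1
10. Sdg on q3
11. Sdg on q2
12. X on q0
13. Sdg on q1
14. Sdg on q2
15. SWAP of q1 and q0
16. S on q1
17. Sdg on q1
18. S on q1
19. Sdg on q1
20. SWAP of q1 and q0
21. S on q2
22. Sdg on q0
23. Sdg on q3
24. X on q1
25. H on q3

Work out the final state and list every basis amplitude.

The resulting statevector has amplitude I/2 on |0000>, I/2 on |0001>, 1/2 on |0100>, 1/2 on |0101>, and 0 on every other basis state.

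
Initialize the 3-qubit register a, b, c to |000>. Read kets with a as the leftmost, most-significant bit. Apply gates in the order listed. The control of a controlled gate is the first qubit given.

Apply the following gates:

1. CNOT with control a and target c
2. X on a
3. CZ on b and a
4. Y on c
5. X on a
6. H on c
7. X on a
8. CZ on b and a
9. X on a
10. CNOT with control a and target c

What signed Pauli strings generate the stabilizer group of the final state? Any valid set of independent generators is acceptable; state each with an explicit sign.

The stabilizer group can be generated by -IIX, +ZII, +IZI, among other valid generating sets.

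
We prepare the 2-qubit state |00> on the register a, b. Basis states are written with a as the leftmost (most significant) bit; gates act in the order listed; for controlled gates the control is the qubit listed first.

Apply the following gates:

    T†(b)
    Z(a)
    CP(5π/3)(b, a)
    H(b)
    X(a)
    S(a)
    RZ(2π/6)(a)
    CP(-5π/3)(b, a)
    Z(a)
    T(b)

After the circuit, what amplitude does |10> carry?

|10> carries amplitude -sqrt(2)*exp(2*I*pi/3)/2 in the final state.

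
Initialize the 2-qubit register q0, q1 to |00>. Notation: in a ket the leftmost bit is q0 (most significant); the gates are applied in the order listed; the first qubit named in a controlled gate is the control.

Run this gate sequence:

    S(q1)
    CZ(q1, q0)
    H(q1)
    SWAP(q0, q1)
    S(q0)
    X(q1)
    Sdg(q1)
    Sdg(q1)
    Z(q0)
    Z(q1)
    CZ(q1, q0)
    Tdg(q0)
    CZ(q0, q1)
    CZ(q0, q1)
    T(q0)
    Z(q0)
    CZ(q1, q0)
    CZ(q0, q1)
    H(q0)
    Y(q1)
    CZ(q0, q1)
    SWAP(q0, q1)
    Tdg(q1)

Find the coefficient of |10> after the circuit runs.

The final state's coefficient on |10> equals 0. Key observation: gates 12-15 undo each other exactly, leaving only the rest of the circuit to track.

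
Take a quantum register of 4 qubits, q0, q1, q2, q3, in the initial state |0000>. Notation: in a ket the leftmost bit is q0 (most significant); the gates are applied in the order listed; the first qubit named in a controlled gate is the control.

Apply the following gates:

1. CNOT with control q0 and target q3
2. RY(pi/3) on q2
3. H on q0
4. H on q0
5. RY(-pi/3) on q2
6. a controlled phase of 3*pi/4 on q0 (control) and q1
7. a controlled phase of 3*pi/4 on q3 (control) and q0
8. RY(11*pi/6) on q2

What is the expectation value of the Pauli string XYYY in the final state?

In the final state, XYYY has expectation 0. Key observation: the block from step 2 through step 5 cancels to the identity and can be dropped.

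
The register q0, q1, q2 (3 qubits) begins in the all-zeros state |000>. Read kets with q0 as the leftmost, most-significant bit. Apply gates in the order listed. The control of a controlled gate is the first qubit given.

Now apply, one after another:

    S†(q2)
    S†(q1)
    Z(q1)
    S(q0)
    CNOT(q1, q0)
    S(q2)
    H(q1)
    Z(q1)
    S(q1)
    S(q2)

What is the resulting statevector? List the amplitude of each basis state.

After the circuit, the state carries amplitude sqrt(2)/2 on |000>, -sqrt(2)*I/2 on |010>, and 0 on every other basis state.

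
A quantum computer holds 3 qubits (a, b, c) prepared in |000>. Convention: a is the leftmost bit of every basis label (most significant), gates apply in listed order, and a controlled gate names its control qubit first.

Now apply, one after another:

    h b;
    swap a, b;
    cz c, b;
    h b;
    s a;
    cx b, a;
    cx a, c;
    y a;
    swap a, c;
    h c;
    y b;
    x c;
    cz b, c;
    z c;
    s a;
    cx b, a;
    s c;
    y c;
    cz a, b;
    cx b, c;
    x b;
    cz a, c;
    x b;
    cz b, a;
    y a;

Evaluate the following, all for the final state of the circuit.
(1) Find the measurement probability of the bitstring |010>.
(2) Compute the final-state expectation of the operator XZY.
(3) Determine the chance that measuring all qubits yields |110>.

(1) A full measurement returns |010> with probability 1/8.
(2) The observable XZY averages to 1.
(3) The probability of measuring |110> is 1/8.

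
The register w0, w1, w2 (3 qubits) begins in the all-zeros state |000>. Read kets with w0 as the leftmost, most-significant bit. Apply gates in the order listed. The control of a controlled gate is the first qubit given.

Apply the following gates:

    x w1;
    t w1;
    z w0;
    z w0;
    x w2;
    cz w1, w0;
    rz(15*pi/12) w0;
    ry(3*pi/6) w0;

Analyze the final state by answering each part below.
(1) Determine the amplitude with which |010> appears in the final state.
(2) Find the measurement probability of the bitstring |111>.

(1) The final state's coefficient on |010> equals 0.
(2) Outcome |111> occurs with probability 1/2.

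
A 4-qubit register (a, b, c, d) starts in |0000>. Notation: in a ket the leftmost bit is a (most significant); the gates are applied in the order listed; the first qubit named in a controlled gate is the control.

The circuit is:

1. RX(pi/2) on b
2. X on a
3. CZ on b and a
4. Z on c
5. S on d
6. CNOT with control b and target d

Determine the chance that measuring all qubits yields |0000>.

The probability of measuring |0000> is 0.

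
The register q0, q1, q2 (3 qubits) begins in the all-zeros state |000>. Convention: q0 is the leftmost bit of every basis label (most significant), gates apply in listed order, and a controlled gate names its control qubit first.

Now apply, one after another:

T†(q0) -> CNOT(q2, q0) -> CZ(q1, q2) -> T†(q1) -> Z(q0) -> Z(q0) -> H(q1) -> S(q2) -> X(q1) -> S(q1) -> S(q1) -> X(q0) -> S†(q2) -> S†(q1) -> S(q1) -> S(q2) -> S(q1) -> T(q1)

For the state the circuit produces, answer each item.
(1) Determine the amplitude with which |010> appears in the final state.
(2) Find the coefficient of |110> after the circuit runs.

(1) |010> carries amplitude 0 in the final state. Key observation: the block from step 13 through step 16 cancels to the identity and can be dropped.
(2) The final state's coefficient on |110> equals -sqrt(2)*exp(3*I*pi/4)/2.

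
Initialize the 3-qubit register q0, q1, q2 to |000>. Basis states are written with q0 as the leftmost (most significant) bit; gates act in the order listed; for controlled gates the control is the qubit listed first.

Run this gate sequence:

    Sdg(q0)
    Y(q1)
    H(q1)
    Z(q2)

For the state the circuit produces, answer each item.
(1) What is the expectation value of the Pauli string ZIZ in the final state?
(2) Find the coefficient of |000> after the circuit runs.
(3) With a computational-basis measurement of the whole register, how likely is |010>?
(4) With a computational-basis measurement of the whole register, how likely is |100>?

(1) The expectation value of ZIZ is 1.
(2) |000> carries amplitude sqrt(2)*I/2 in the final state.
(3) The probability of measuring |010> is 1/2.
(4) A full measurement returns |100> with probability 0.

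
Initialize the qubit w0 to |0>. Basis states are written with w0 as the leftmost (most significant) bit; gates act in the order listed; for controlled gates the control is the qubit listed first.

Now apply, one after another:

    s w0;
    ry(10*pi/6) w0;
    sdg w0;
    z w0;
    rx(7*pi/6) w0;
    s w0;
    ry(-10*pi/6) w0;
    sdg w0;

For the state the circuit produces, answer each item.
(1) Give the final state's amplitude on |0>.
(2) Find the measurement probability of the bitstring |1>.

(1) The amplitude on |0> is -sqrt(6)/4 - sqrt(2)/4.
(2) The probability of measuring |1> is 1/2 - sqrt(3)/4.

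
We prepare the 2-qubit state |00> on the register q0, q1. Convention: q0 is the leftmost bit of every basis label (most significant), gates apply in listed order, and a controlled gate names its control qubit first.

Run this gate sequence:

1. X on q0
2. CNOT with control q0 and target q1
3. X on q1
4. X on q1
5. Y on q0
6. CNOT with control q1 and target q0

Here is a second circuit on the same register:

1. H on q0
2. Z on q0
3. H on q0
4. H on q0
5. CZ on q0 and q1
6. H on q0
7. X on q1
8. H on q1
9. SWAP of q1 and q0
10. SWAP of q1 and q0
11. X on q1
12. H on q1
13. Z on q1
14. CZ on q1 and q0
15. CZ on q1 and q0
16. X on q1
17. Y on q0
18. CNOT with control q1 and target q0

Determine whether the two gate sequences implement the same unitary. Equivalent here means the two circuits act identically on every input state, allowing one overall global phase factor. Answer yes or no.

No, they are not equivalent — no single phase factor reconciles the two unitaries.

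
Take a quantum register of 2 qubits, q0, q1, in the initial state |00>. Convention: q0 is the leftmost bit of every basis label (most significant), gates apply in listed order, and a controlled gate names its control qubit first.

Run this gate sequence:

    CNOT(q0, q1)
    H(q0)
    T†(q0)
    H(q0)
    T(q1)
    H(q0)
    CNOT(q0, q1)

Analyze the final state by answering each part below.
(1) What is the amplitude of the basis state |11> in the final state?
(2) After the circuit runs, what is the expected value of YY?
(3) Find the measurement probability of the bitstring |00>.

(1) The amplitude on |11> is -sqrt(2)*exp(3*I*pi/4)/2.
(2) The observable YY averages to -sqrt(2)/2.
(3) A full measurement returns |00> with probability 1/2.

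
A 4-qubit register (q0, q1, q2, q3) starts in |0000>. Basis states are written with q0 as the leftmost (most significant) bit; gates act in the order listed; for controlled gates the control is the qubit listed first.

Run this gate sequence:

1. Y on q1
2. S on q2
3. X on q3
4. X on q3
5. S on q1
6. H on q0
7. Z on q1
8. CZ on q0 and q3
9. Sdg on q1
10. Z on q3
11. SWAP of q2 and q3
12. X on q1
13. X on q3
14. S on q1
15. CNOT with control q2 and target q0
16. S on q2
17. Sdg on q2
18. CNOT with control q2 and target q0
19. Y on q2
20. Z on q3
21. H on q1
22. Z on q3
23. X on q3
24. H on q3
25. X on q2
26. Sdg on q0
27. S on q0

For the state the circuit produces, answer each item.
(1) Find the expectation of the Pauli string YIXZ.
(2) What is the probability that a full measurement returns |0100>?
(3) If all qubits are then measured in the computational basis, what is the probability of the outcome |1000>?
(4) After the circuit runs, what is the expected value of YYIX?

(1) The observable YIXZ averages to 0. Key observation: steps 15-18 multiply out to the identity, so the circuit reduces to the remaining gates.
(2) A full measurement returns |0100> with probability 1/8.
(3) The probability of measuring |1000> is 1/8.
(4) The observable YYIX averages to 0.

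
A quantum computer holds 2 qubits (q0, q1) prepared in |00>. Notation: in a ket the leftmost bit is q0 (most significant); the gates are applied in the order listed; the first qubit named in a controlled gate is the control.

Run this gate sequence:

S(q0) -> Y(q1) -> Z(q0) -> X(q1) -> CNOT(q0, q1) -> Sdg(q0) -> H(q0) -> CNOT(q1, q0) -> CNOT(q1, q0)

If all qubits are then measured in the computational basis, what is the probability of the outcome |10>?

Outcome |10> occurs with probability 1/2. Key observation: the block from step 8 through step 9 cancels to the identity and can be dropped.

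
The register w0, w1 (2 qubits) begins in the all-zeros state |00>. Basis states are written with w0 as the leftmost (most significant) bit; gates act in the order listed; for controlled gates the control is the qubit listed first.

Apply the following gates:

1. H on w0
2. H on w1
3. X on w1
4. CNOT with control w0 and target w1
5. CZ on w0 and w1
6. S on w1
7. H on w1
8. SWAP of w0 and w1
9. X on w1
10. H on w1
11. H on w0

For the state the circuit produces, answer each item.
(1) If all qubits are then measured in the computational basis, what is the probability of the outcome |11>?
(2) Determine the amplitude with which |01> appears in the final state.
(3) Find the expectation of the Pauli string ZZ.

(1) Outcome |11> occurs with probability 1/2.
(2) The final state's coefficient on |01> equals 0.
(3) The observable ZZ averages to 1.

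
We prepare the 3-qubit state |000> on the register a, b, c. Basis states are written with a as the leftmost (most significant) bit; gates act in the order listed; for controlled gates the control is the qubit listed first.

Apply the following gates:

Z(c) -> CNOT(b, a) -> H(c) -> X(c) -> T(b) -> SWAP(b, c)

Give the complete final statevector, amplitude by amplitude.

The resulting statevector has amplitude sqrt(2)/2 on |000>, sqrt(2)/2 on |010>, and 0 on every other basis state.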